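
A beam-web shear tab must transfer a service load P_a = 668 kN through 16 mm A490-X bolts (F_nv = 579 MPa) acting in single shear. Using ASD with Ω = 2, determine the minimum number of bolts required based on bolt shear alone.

12 bolts

A_b = π·16²/4 = 201.1 mm².
Per-bolt allowable strength R_n/Ω = 579 × 201.1 × 1 / 1000 / 2 = 58.21 kN.
n ≥ 668 / 58.21 = 11.48 → use 12 bolts.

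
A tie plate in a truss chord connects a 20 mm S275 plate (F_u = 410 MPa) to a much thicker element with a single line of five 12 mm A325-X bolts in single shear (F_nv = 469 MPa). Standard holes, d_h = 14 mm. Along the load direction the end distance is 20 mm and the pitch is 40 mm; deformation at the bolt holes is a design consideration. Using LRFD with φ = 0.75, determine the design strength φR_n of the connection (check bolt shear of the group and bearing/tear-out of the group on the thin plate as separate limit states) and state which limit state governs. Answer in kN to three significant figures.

Bolt shear: A_b = π·12²/4 = 113.1 mm²; R_n = 469 × 113.1 × 5 × 1 / 1000 = 265.2 kN → 0.75 × 265.2 = 199 kN.
Bearing (1.2 l_c t F_u ≤ 2.4 d t F_u): upper limit = 2.4·12·20·410 / 1000 = 236.2 kN.
  Edge l_c = 20 − 14/2 = 13 → r_n = 127.9 kN; interior l_c = 40 − 14 = 26 → r_n = 236.2 kN.
  R_n,bearing = 1·127.9 + 4·236.2 = 1073 kN → 0.75 × 1073 = 804 kN.
Bolt shear governs: 199 kN.

199 kN (bolt shear governs)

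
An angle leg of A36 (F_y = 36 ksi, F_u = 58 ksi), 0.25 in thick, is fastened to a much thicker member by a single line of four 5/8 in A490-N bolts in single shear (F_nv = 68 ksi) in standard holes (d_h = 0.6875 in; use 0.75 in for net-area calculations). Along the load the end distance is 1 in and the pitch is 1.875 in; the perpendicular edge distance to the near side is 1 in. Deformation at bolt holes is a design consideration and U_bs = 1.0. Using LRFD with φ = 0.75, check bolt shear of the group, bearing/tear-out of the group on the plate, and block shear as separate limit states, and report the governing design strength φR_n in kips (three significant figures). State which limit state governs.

32.9 kips (block shear governs)

Bolt shear: A_b = π·0.625²/4 = 0.3068 in²; R_n = 68 × 0.3068 × 4 × 1 = 83.45 kips → 0.75 × 83.45 = 62.6 kips.
Bearing: edge l_c = 0.6562, r_n = 11.42 kips; interior l_c = 1.188, r_n = 20.66 kips; R_n = 11.42 + 3·20.66 = 73.41 kips → 55.1 kips.
Block shear: A_gv = 1.656, A_nv = 1, A_nt = 0.1562 in²; R_n = min(0.6F_uA_nv, 0.6F_yA_gv) + U_bs·F_u·A_nt = 43.86 kips → 32.9 kips.
Block shear governs: 32.9 kips.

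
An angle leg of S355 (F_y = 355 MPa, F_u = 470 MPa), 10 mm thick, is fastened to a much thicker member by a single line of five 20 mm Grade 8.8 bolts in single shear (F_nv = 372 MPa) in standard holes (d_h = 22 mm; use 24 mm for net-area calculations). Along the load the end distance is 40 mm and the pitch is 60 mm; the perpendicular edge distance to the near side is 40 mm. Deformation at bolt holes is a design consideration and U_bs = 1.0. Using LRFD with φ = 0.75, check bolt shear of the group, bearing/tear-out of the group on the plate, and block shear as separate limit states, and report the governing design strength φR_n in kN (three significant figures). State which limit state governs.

438 kN (bolt shear governs)

Bolt shear: A_b = π·20²/4 = 314.2 mm²; R_n = 372 × 314.2 × 5 × 1 / 1000 = 584.3 kN → 0.75 × 584.3 = 438 kN.
Bearing: edge l_c = 29, r_n = 163.6 kN; interior l_c = 38, r_n = 214.3 kN; R_n = 163.6 + 4·214.3 = 1021 kN → 766 kN.
Block shear: A_gv = 2800, A_nv = 1720, A_nt = 280 mm²; R_n = min(0.6F_uA_nv, 0.6F_yA_gv) + U_bs·F_u·A_nt = 616.6 kN → 462 kN.
Bolt shear governs: 438 kN.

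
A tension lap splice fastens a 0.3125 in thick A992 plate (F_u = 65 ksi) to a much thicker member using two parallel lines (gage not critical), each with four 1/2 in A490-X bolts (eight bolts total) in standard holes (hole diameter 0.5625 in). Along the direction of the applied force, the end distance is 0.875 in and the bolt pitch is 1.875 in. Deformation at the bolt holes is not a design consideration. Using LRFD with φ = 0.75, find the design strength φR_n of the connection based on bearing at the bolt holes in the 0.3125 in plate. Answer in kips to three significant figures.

Per bolt r_n = 1.5 l_c t F_u ≤ 3.0 d t F_u; upper limit = 3.0 × 0.5 × 0.3125 × 65 = 30.47 kips.
Edge bolt: l_c = 0.875 − 0.5625/2 = 0.5938 in → 1.5 × 0.5938 × 0.3125 × 65 = 18.09 → r_n = 18.09 kips.
Interior bolts: l_c = 1.875 − 0.5625 = 1.312 in → 1.5 × 1.312 × 0.3125 × 65 = 39.99 → r_n = 30.47 kips.
R_n = 2 × 18.09 + 6 × 30.47 = 219 kips.
Design strength φR_n = 0.75 × 219 = 164 kips.

164 kips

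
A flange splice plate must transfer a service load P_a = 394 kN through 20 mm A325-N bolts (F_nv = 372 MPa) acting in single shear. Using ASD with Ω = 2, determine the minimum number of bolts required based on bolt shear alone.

A_b = π·20²/4 = 314.2 mm².
Per-bolt allowable strength R_n/Ω = 372 × 314.2 × 1 / 1000 / 2 = 58.43 kN.
n ≥ 394 / 58.43 = 6.743 → use 7 bolts.

7 bolts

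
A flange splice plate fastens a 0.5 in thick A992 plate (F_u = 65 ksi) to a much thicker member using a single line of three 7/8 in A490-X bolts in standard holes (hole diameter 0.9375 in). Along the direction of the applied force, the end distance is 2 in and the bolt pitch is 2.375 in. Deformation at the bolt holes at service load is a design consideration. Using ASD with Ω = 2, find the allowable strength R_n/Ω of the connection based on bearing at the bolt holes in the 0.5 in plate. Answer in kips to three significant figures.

Per bolt r_n = 1.2 l_c t F_u ≤ 2.4 d t F_u; upper limit = 2.4 × 0.875 × 0.5 × 65 = 68.25 kips.
Edge bolt: l_c = 2 − 0.9375/2 = 1.531 in → 1.2 × 1.531 × 0.5 × 65 = 59.72 → r_n = 59.72 kips.
Interior bolts: l_c = 2.375 − 0.9375 = 1.438 in → 1.2 × 1.438 × 0.5 × 65 = 56.06 → r_n = 56.06 kips.
R_n = 1 × 59.72 + 2 × 56.06 = 171.8 kips.
Allowable strength R_n/Ω = 171.8 / 2 = 85.9 kips.

85.9 kips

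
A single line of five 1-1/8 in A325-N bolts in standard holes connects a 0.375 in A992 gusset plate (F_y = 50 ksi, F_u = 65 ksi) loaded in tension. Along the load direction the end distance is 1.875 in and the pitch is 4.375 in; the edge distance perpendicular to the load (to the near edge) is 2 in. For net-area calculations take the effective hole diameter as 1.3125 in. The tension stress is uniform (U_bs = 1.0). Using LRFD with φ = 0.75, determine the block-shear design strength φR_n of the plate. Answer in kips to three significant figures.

Shear plane L_v = 1.875 + 4·4.375 = 19.38 in; A_gv = 19.38 × 0.375 = 7.266 in².
A_nv = (19.38 − 4.5·1.3125) × 0.375 = 5.051 in².
A_nt = (2 − 0.5·1.3125) × 0.375 = 0.5039 in².
0.6 F_u A_nv = 197 kips; 0.6 F_y A_gv = 218 kips → shear rupture governs the shear term.
R_n = 197 + 1.0 × 65 × 0.5039 = 229.7 kips.
Design strength φR_n = 0.75 × 229.7 = 172 kips.

172 kips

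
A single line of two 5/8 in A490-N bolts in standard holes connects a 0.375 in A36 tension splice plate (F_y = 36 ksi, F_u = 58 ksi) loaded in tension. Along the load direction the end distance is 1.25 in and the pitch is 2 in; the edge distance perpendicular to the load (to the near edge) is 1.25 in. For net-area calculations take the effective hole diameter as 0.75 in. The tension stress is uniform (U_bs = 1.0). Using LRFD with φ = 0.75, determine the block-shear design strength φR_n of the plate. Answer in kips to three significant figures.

34 kips

Shear plane L_v = 1.25 + 1·2 = 3.25 in; A_gv = 3.25 × 0.375 = 1.219 in².
A_nv = (3.25 − 1.5·0.75) × 0.375 = 0.7969 in².
A_nt = (1.25 − 0.5·0.75) × 0.375 = 0.3281 in².
0.6 F_u A_nv = 27.73 kips; 0.6 F_y A_gv = 26.32 kips → shear yielding governs the shear term.
R_n = 26.32 + 1.0 × 58 × 0.3281 = 45.36 kips.
Design strength φR_n = 0.75 × 45.36 = 34 kips.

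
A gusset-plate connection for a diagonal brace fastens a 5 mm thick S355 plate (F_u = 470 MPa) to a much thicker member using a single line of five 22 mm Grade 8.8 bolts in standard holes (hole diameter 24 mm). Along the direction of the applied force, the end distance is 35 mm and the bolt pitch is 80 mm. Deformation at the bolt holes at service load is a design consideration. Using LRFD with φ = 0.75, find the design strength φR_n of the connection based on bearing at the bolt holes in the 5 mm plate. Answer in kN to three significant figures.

Per bolt r_n = 1.2 l_c t F_u ≤ 2.4 d t F_u; upper limit = 2.4 × 22 × 5 × 470 / 1000 = 124.1 kN.
Edge bolt: l_c = 35 − 24/2 = 23 mm → 1.2 × 23 × 5 × 470 / 1000 = 64.86 → r_n = 64.86 kN.
Interior bolts: l_c = 80 − 24 = 56 mm → 1.2 × 56 × 5 × 470 / 1000 = 157.9 → r_n = 124.1 kN.
R_n = 1 × 64.86 + 4 × 124.1 = 561.2 kN.
Design strength φR_n = 0.75 × 561.2 = 421 kN.

421 kN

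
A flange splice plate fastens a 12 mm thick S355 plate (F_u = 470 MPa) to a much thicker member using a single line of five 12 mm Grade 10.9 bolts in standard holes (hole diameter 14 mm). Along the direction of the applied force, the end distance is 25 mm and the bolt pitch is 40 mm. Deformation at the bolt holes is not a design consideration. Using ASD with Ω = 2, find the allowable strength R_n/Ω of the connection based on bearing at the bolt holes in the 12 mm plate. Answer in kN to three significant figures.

482 kN

Per bolt r_n = 1.5 l_c t F_u ≤ 3.0 d t F_u; upper limit = 3.0 × 12 × 12 × 470 / 1000 = 203 kN.
Edge bolt: l_c = 25 − 14/2 = 18 mm → 1.5 × 18 × 12 × 470 / 1000 = 152.3 → r_n = 152.3 kN.
Interior bolts: l_c = 40 − 14 = 26 mm → 1.5 × 26 × 12 × 470 / 1000 = 220 → r_n = 203 kN.
R_n = 1 × 152.3 + 4 × 203 = 964.4 kN.
Allowable strength R_n/Ω = 964.4 / 2 = 482 kN.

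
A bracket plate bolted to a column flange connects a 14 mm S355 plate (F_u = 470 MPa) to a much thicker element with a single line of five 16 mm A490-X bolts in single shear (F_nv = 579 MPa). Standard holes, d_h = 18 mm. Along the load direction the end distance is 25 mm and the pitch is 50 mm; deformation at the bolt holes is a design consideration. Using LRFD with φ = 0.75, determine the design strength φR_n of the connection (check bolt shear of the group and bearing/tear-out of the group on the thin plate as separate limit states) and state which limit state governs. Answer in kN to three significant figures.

437 kN (bolt shear governs)

Bolt shear: A_b = π·16²/4 = 201.1 mm²; R_n = 579 × 201.1 × 5 × 1 / 1000 = 582.1 kN → 0.75 × 582.1 = 437 kN.
Bearing (1.2 l_c t F_u ≤ 2.4 d t F_u): upper limit = 2.4·16·14·470 / 1000 = 252.7 kN.
  Edge l_c = 25 − 18/2 = 16 → r_n = 126.3 kN; interior l_c = 50 − 18 = 32 → r_n = 252.7 kN.
  R_n,bearing = 1·126.3 + 4·252.7 = 1137 kN → 0.75 × 1137 = 853 kN.
Bolt shear governs: 437 kN.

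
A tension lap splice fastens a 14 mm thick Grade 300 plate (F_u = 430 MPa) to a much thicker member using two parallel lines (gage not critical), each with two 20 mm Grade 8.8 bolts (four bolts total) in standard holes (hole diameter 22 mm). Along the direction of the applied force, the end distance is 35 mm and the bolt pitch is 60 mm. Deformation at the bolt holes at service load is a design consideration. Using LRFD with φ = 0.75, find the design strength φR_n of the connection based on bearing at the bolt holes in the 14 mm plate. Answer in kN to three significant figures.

Per bolt r_n = 1.2 l_c t F_u ≤ 2.4 d t F_u; upper limit = 2.4 × 20 × 14 × 430 / 1000 = 289 kN.
Edge bolt: l_c = 35 − 22/2 = 24 mm → 1.2 × 24 × 14 × 430 / 1000 = 173.4 → r_n = 173.4 kN.
Interior bolts: l_c = 60 − 22 = 38 mm → 1.2 × 38 × 14 × 430 / 1000 = 274.5 → r_n = 274.5 kN.
R_n = 2 × 173.4 + 2 × 274.5 = 895.8 kN.
Design strength φR_n = 0.75 × 895.8 = 672 kN.

672 kN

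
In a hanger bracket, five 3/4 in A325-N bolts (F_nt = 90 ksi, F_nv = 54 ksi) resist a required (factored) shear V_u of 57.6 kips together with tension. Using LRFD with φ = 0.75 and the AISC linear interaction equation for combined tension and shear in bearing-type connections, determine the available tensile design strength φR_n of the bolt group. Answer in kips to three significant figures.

A_b = π·0.75²/4 = 0.4418 in²; f_rv = 57.6 / (5 × 0.4418) = 26.08 ksi.
F'_nt = 1.3 F_nt − (F_nt / φF_nv) f_rv = 1.3·90 − (90/(0.75·54))·26.08 = 59.05 ksi, capped at F_nt → F'_nt = 59.05 ksi.
R_n = F'_nt · A_b · n = 59.05 × 0.4418 × 5 = 130.4 kips.
Design strength φR_n = 0.75 × 130.4 = 97.8 kips.

97.8 kips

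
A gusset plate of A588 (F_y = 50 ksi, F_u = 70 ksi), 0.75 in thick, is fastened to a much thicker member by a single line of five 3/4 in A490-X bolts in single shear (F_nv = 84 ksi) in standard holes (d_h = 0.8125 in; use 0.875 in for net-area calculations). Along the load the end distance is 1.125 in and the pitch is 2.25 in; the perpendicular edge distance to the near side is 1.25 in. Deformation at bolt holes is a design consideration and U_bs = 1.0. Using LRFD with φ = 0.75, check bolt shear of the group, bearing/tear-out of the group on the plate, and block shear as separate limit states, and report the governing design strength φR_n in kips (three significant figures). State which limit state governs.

Bolt shear: A_b = π·0.75²/4 = 0.4418 in²; R_n = 84 × 0.4418 × 5 × 1 = 185.6 kips → 0.75 × 185.6 = 139 kips.
Bearing: edge l_c = 0.7188, r_n = 45.28 kips; interior l_c = 1.438, r_n = 90.56 kips; R_n = 45.28 + 4·90.56 = 407.5 kips → 306 kips.
Block shear: A_gv = 7.594, A_nv = 4.641, A_nt = 0.6094 in²; R_n = min(0.6F_uA_nv, 0.6F_yA_gv) + U_bs·F_u·A_nt = 237.6 kips → 178 kips.
Bolt shear governs: 139 kips.

139 kips (bolt shear governs)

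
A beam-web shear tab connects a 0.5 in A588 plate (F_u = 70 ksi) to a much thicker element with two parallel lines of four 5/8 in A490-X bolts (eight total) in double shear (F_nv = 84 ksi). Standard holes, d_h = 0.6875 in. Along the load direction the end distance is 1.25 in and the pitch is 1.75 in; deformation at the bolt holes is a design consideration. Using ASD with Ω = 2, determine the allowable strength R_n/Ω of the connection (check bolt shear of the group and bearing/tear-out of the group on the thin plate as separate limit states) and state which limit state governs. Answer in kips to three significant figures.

Bolt shear: A_b = π·0.625²/4 = 0.3068 in²; R_n = 84 × 0.3068 × 8 × 2 = 412.3 kips → 412.3 / 2 = 206 kips.
Bearing (1.2 l_c t F_u ≤ 2.4 d t F_u): upper limit = 2.4·0.625·0.5·70 = 52.5 kips.
  Edge l_c = 1.25 − 0.6875/2 = 0.9062 → r_n = 38.06 kips; interior l_c = 1.75 − 0.6875 = 1.062 → r_n = 44.62 kips.
  R_n,bearing = 2·38.06 + 6·44.62 = 343.9 kips → 343.9 / 2 = 172 kips.
Bearing governs: 172 kips.

172 kips (bearing governs)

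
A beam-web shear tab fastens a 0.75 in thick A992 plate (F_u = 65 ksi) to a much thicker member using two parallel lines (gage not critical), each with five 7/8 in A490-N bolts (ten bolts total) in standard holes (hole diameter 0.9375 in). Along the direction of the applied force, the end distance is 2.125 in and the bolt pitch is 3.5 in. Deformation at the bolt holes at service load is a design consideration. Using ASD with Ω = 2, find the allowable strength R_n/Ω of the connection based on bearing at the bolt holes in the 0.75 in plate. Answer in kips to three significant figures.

506 kips

Per bolt r_n = 1.2 l_c t F_u ≤ 2.4 d t F_u; upper limit = 2.4 × 0.875 × 0.75 × 65 = 102.4 kips.
Edge bolt: l_c = 2.125 − 0.9375/2 = 1.656 in → 1.2 × 1.656 × 0.75 × 65 = 96.89 → r_n = 96.89 kips.
Interior bolts: l_c = 3.5 − 0.9375 = 2.562 in → 1.2 × 2.562 × 0.75 × 65 = 149.9 → r_n = 102.4 kips.
R_n = 2 × 96.89 + 8 × 102.4 = 1013 kips.
Allowable strength R_n/Ω = 1013 / 2 = 506 kips.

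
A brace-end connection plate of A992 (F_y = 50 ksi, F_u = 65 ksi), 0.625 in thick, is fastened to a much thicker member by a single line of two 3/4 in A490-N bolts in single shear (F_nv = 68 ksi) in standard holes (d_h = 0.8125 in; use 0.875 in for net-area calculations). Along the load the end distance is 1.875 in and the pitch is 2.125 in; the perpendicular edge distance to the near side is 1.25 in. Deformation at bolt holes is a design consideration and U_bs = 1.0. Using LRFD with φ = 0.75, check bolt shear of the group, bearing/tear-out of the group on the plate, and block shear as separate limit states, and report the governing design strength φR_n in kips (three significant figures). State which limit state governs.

45.1 kips (bolt shear governs)

Bolt shear: A_b = π·0.75²/4 = 0.4418 in²; R_n = 68 × 0.4418 × 2 × 1 = 60.08 kips → 0.75 × 60.08 = 45.1 kips.
Bearing: edge l_c = 1.469, r_n = 71.6 kips; interior l_c = 1.312, r_n = 63.98 kips; R_n = 71.6 + 1·63.98 = 135.6 kips → 102 kips.
Block shear: A_gv = 2.5, A_nv = 1.68, A_nt = 0.5078 in²; R_n = min(0.6F_uA_nv, 0.6F_yA_gv) + U_bs·F_u·A_nt = 98.52 kips → 73.9 kips.
Bolt shear governs: 45.1 kips.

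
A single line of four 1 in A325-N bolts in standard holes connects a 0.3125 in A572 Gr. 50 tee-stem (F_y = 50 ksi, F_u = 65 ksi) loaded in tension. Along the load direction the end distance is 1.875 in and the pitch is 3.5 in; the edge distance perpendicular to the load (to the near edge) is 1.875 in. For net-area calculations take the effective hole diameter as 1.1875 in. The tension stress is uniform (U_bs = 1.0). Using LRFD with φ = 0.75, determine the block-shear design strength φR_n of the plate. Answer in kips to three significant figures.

Shear plane L_v = 1.875 + 3·3.5 = 12.38 in; A_gv = 12.38 × 0.3125 = 3.867 in².
A_nv = (12.38 − 3.5·1.1875) × 0.3125 = 2.568 in².
A_nt = (1.875 − 0.5·1.1875) × 0.3125 = 0.4004 in².
0.6 F_u A_nv = 100.2 kips; 0.6 F_y A_gv = 116 kips → shear rupture governs the shear term.
R_n = 100.2 + 1.0 × 65 × 0.4004 = 126.2 kips.
Design strength φR_n = 0.75 × 126.2 = 94.6 kips.

94.6 kips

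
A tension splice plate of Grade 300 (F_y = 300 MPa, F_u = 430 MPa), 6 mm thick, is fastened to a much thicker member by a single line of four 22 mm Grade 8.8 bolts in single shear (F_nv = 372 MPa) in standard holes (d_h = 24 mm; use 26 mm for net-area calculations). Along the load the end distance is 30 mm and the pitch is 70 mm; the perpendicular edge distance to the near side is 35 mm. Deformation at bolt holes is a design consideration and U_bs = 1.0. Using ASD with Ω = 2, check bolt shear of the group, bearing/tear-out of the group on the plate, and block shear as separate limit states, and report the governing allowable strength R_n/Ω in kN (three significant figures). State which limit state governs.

Bolt shear: A_b = π·22²/4 = 380.1 mm²; R_n = 372 × 380.1 × 4 × 1 / 1000 = 565.6 kN → 565.6 / 2 = 283 kN.
Bearing: edge l_c = 18, r_n = 55.73 kN; interior l_c = 46, r_n = 136.2 kN; R_n = 55.73 + 3·136.2 = 464.4 kN → 232 kN.
Block shear: A_gv = 1440, A_nv = 894, A_nt = 132 mm²; R_n = min(0.6F_uA_nv, 0.6F_yA_gv) + U_bs·F_u·A_nt = 287.4 kN → 144 kN.
Block shear governs: 144 kN.

144 kN (block shear governs)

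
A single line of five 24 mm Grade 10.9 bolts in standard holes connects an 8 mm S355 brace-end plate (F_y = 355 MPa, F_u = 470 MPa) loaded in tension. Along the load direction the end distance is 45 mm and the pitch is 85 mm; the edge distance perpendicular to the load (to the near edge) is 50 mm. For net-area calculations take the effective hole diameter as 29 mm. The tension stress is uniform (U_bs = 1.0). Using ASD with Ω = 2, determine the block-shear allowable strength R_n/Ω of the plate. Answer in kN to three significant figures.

354 kN

Shear plane L_v = 45 + 4·85 = 385 mm; A_gv = 385 × 8 = 3080 mm².
A_nv = (385 − 4.5·29) × 8 = 2036 mm².
A_nt = (50 − 0.5·29) × 8 = 284 mm².
0.6 F_u A_nv = 574.2 kN; 0.6 F_y A_gv = 656 kN → shear rupture governs the shear term.
R_n = 574.2 + 1.0 × 470 × 284 / 1000 = 707.6 kN.
Allowable strength R_n/Ω = 707.6 / 2 = 354 kN.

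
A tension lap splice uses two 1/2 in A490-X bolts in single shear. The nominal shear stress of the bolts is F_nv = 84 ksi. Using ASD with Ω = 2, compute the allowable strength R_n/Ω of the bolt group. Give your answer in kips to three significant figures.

16.5 kips

A_b = π × 0.5² / 4 = 0.1963 in².
R_n = F_nv · A_b · n · n_s = 84 × 0.1963 × 2 × 1 = 32.99 kips.
Allowable strength R_n/Ω = 32.99 / 2 = 16.5 kips.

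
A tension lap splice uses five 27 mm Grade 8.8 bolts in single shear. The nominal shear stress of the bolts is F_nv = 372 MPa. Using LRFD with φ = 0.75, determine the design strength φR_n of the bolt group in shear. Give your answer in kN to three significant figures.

799 kN

A_b = π × 27² / 4 = 572.6 mm².
R_n = F_nv · A_b · n · n_s = 372 × 572.6 × 5 × 1 / 1000 = 1065 kN.
Design strength φR_n = 0.75 × 1065 = 799 kN.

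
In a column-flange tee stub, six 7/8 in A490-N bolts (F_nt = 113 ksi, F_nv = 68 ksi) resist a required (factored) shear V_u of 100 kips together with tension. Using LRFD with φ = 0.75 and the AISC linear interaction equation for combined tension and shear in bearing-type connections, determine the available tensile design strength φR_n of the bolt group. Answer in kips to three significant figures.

231 kips

A_b = π·0.875²/4 = 0.6013 in²; f_rv = 100 / (6 × 0.6013) = 27.72 ksi.
F'_nt = 1.3 F_nt − (F_nt / φF_nv) f_rv = 1.3·113 − (113/(0.75·68))·27.72 = 85.49 ksi, capped at F_nt → F'_nt = 85.49 ksi.
R_n = F'_nt · A_b · n = 85.49 × 0.6013 × 6 = 308.4 kips.
Design strength φR_n = 0.75 × 308.4 = 231 kips.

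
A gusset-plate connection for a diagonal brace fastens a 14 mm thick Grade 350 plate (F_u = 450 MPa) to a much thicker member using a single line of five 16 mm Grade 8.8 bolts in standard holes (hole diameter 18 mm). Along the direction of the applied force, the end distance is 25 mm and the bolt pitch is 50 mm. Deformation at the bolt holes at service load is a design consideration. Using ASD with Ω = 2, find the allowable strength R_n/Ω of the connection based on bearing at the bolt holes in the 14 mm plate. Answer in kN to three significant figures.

Per bolt r_n = 1.2 l_c t F_u ≤ 2.4 d t F_u; upper limit = 2.4 × 16 × 14 × 450 / 1000 = 241.9 kN.
Edge bolt: l_c = 25 − 18/2 = 16 mm → 1.2 × 16 × 14 × 450 / 1000 = 121 → r_n = 121 kN.
Interior bolts: l_c = 50 − 18 = 32 mm → 1.2 × 32 × 14 × 450 / 1000 = 241.9 → r_n = 241.9 kN.
R_n = 1 × 121 + 4 × 241.9 = 1089 kN.
Allowable strength R_n/Ω = 1089 / 2 = 544 kN.

544 kN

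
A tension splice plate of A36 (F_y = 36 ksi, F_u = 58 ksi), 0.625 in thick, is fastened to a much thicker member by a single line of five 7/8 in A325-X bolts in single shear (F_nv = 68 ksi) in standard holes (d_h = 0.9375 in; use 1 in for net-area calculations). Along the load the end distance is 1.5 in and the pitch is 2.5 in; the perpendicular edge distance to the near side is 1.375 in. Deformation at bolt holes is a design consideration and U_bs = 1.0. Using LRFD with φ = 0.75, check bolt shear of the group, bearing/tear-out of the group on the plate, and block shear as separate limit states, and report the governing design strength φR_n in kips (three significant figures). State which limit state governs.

Bolt shear: A_b = π·0.875²/4 = 0.6013 in²; R_n = 68 × 0.6013 × 5 × 1 = 204.4 kips → 0.75 × 204.4 = 153 kips.
Bearing: edge l_c = 1.031, r_n = 44.86 kips; interior l_c = 1.562, r_n = 67.97 kips; R_n = 44.86 + 4·67.97 = 316.7 kips → 238 kips.
Block shear: A_gv = 7.188, A_nv = 4.375, A_nt = 0.5469 in²; R_n = min(0.6F_uA_nv, 0.6F_yA_gv) + U_bs·F_u·A_nt = 184 kips → 138 kips.
Block shear governs: 138 kips.

138 kips (block shear governs)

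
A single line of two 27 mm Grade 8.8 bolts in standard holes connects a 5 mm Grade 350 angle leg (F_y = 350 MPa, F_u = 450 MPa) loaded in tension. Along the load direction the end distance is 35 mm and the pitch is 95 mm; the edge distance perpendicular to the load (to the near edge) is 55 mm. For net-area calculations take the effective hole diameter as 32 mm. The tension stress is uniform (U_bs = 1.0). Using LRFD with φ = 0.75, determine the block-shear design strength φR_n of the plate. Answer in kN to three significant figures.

Shear plane L_v = 35 + 1·95 = 130 mm; A_gv = 130 × 5 = 650 mm².
A_nv = (130 − 1.5·32) × 5 = 410 mm².
A_nt = (55 − 0.5·32) × 5 = 195 mm².
0.6 F_u A_nv = 110.7 kN; 0.6 F_y A_gv = 136.5 kN → shear rupture governs the shear term.
R_n = 110.7 + 1.0 × 450 × 195 / 1000 = 198.4 kN.
Design strength φR_n = 0.75 × 198.4 = 149 kN.

149 kN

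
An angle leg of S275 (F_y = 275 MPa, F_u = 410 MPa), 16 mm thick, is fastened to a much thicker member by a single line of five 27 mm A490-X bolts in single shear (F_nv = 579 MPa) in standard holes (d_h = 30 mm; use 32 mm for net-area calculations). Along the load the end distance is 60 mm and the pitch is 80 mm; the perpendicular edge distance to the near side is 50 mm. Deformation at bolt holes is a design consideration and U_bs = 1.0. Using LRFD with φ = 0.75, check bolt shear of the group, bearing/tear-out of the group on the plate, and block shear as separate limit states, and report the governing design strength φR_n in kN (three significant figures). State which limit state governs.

864 kN (block shear governs)

Bolt shear: A_b = π·27²/4 = 572.6 mm²; R_n = 579 × 572.6 × 5 × 1 / 1000 = 1658 kN → 0.75 × 1658 = 1240 kN.
Bearing: edge l_c = 45, r_n = 354.2 kN; interior l_c = 50, r_n = 393.6 kN; R_n = 354.2 + 4·393.6 = 1929 kN → 1450 kN.
Block shear: A_gv = 6080, A_nv = 3776, A_nt = 544 mm²; R_n = min(0.6F_uA_nv, 0.6F_yA_gv) + U_bs·F_u·A_nt = 1152 kN → 864 kN.
Block shear governs: 864 kN.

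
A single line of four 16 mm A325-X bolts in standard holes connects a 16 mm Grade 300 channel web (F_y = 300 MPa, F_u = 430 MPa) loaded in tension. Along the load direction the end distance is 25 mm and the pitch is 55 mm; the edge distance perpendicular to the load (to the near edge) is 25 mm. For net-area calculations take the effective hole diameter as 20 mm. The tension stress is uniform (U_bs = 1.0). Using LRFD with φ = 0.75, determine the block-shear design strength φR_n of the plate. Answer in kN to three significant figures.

449 kN

Shear plane L_v = 25 + 3·55 = 190 mm; A_gv = 190 × 16 = 3040 mm².
A_nv = (190 − 3.5·20) × 16 = 1920 mm².
A_nt = (25 − 0.5·20) × 16 = 240 mm².
0.6 F_u A_nv = 495.4 kN; 0.6 F_y A_gv = 547.2 kN → shear rupture governs the shear term.
R_n = 495.4 + 1.0 × 430 × 240 / 1000 = 598.6 kN.
Design strength φR_n = 0.75 × 598.6 = 449 kN.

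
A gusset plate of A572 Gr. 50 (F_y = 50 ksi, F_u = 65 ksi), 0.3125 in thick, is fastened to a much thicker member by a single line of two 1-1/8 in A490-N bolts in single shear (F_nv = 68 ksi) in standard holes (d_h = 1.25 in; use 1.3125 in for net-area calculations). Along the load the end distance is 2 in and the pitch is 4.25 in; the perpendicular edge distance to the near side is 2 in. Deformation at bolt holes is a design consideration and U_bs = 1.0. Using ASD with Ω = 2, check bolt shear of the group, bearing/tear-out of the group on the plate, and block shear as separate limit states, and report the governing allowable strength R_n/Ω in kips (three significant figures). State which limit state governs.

39.7 kips (block shear governs)

Bolt shear: A_b = π·1.125²/4 = 0.994 in²; R_n = 68 × 0.994 × 2 × 1 = 135.2 kips → 135.2 / 2 = 67.6 kips.
Bearing: edge l_c = 1.375, r_n = 33.52 kips; interior l_c = 3, r_n = 54.84 kips; R_n = 33.52 + 1·54.84 = 88.36 kips → 44.2 kips.
Block shear: A_gv = 1.953, A_nv = 1.338, A_nt = 0.4199 in²; R_n = min(0.6F_uA_nv, 0.6F_yA_gv) + U_bs·F_u·A_nt = 79.47 kips → 39.7 kips.
Block shear governs: 39.7 kips.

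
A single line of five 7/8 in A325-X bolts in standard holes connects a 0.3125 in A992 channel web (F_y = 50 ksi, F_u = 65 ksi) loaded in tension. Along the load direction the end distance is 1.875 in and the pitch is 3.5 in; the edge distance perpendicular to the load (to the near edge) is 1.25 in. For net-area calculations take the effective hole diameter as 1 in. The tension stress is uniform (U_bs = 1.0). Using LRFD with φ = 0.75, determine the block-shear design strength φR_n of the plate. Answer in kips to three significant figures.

115 kips

Shear plane L_v = 1.875 + 4·3.5 = 15.88 in; A_gv = 15.88 × 0.3125 = 4.961 in².
A_nv = (15.88 − 4.5·1) × 0.3125 = 3.555 in².
A_nt = (1.25 − 0.5·1) × 0.3125 = 0.2344 in².
0.6 F_u A_nv = 138.6 kips; 0.6 F_y A_gv = 148.8 kips → shear rupture governs the shear term.
R_n = 138.6 + 1.0 × 65 × 0.2344 = 153.9 kips.
Design strength φR_n = 0.75 × 153.9 = 115 kips.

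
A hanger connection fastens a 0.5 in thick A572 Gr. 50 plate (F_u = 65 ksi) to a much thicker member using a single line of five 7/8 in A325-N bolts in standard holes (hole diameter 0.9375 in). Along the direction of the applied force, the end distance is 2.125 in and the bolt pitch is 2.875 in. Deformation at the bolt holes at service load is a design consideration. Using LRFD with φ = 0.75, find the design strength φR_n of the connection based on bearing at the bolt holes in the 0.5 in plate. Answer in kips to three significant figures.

Per bolt r_n = 1.2 l_c t F_u ≤ 2.4 d t F_u; upper limit = 2.4 × 0.875 × 0.5 × 65 = 68.25 kips.
Edge bolt: l_c = 2.125 − 0.9375/2 = 1.656 in → 1.2 × 1.656 × 0.5 × 65 = 64.59 → r_n = 64.59 kips.
Interior bolts: l_c = 2.875 − 0.9375 = 1.938 in → 1.2 × 1.938 × 0.5 × 65 = 75.56 → r_n = 68.25 kips.
R_n = 1 × 64.59 + 4 × 68.25 = 337.6 kips.
Design strength φR_n = 0.75 × 337.6 = 253 kips.

253 kips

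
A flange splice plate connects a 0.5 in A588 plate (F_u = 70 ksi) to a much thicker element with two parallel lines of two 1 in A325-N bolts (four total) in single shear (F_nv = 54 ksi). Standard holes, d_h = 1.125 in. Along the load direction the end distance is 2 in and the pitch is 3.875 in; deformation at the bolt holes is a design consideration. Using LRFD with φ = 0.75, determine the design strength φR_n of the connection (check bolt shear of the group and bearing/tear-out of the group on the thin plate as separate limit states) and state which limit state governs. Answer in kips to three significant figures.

127 kips (bolt shear governs)

Bolt shear: A_b = π·1²/4 = 0.7854 in²; R_n = 54 × 0.7854 × 4 × 1 = 169.6 kips → 0.75 × 169.6 = 127 kips.
Bearing (1.2 l_c t F_u ≤ 2.4 d t F_u): upper limit = 2.4·1·0.5·70 = 84 kips.
  Edge l_c = 2 − 1.125/2 = 1.438 → r_n = 60.37 kips; interior l_c = 3.875 − 1.125 = 2.75 → r_n = 84 kips.
  R_n,bearing = 2·60.37 + 2·84 = 288.8 kips → 0.75 × 288.8 = 217 kips.
Bolt shear governs: 127 kips.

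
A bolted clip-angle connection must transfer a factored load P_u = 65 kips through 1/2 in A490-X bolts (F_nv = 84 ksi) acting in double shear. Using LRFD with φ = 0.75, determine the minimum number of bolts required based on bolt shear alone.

3 bolts

A_b = π·0.5²/4 = 0.1963 in².
Per-bolt design strength φR_n = 0.75 × 84 × 0.1963 × 2 = 24.74 kips.
n ≥ 65 / 24.74 = 2.627 → use 3 bolts.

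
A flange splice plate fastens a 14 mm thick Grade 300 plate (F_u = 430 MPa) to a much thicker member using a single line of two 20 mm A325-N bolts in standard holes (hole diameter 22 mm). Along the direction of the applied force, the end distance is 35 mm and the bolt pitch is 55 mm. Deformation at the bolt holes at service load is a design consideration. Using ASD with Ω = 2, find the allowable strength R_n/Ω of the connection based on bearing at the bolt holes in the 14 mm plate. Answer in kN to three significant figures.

206 kN

Per bolt r_n = 1.2 l_c t F_u ≤ 2.4 d t F_u; upper limit = 2.4 × 20 × 14 × 430 / 1000 = 289 kN.
Edge bolt: l_c = 35 − 22/2 = 24 mm → 1.2 × 24 × 14 × 430 / 1000 = 173.4 → r_n = 173.4 kN.
Interior bolts: l_c = 55 − 22 = 33 mm → 1.2 × 33 × 14 × 430 / 1000 = 238.4 → r_n = 238.4 kN.
R_n = 1 × 173.4 + 1 × 238.4 = 411.8 kN.
Allowable strength R_n/Ω = 411.8 / 2 = 206 kN.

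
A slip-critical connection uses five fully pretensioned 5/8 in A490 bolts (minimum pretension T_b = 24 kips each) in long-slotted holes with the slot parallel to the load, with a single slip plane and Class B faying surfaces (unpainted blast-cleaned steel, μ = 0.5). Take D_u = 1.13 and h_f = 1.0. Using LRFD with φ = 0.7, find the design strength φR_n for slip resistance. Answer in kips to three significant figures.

47.5 kips

R_n = μ · D_u · h_f · T_b · n_s · n_b = 0.5 × 1.13 × 1.0 × 24 × 1 × 5 = 67.8 kips.
Design strength φR_n = 0.7 × 67.8 = 47.5 kips.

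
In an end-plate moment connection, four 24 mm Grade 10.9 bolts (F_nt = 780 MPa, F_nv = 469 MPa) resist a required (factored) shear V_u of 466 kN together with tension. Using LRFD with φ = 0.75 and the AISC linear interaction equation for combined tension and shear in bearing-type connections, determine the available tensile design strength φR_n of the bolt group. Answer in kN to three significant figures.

601 kN

A_b = π·24²/4 = 452.4 mm²; f_rv = 466 × 1000 / (4 × 452.4) = 257.5 MPa.
F'_nt = 1.3 F_nt − (F_nt / φF_nv) f_rv = 1.3·780 − (780/(0.75·469))·257.5 = 443 MPa, capped at F_nt → F'_nt = 443 MPa.
R_n = F'_nt · A_b · n = 443 × 452.4 × 4 / 1000 = 801.5 kN.
Design strength φR_n = 0.75 × 801.5 = 601 kN.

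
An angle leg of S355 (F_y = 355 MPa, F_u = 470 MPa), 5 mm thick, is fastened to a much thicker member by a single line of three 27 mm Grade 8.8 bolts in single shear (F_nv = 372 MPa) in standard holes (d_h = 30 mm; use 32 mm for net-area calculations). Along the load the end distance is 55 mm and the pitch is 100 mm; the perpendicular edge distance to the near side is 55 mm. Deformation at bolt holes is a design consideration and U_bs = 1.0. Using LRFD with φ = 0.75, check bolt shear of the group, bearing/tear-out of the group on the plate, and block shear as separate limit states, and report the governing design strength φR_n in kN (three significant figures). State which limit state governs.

Bolt shear: A_b = π·27²/4 = 572.6 mm²; R_n = 372 × 572.6 × 3 × 1 / 1000 = 639 kN → 0.75 × 639 = 479 kN.
Bearing: edge l_c = 40, r_n = 112.8 kN; interior l_c = 70, r_n = 152.3 kN; R_n = 112.8 + 2·152.3 = 417.4 kN → 313 kN.
Block shear: A_gv = 1275, A_nv = 875, A_nt = 195 mm²; R_n = min(0.6F_uA_nv, 0.6F_yA_gv) + U_bs·F_u·A_nt = 338.4 kN → 254 kN.
Block shear governs: 254 kN.

254 kN (block shear governs)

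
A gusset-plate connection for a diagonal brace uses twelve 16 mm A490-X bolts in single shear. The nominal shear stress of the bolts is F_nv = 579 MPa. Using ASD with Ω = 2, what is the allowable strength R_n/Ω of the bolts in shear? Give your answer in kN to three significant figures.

A_b = π × 16² / 4 = 201.1 mm².
R_n = F_nv · A_b · n · n_s = 579 × 201.1 × 12 × 1 / 1000 = 1397 kN.
Allowable strength R_n/Ω = 1397 / 2 = 698 kN.

698 kN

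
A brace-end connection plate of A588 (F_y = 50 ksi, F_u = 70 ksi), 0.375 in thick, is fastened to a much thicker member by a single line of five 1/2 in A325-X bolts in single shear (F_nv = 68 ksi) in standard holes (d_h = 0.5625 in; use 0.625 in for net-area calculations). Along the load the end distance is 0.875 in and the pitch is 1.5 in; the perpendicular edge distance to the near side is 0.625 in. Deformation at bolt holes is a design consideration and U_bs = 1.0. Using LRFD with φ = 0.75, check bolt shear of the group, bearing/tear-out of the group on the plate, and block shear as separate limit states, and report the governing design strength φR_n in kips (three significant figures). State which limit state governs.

50.1 kips (bolt shear governs)

Bolt shear: A_b = π·0.5²/4 = 0.1963 in²; R_n = 68 × 0.1963 × 5 × 1 = 66.76 kips → 0.75 × 66.76 = 50.1 kips.
Bearing: edge l_c = 0.5938, r_n = 18.7 kips; interior l_c = 0.9375, r_n = 29.53 kips; R_n = 18.7 + 4·29.53 = 136.8 kips → 103 kips.
Block shear: A_gv = 2.578, A_nv = 1.523, A_nt = 0.1172 in²; R_n = min(0.6F_uA_nv, 0.6F_yA_gv) + U_bs·F_u·A_nt = 72.19 kips → 54.1 kips.
Bolt shear governs: 50.1 kips.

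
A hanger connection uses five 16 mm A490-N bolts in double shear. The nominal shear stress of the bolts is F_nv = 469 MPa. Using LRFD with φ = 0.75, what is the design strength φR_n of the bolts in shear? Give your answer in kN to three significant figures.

A_b = π × 16² / 4 = 201.1 mm².
R_n = F_nv · A_b · n · n_s = 469 × 201.1 × 5 × 2 / 1000 = 943 kN.
Design strength φR_n = 0.75 × 943 = 707 kN.

707 kN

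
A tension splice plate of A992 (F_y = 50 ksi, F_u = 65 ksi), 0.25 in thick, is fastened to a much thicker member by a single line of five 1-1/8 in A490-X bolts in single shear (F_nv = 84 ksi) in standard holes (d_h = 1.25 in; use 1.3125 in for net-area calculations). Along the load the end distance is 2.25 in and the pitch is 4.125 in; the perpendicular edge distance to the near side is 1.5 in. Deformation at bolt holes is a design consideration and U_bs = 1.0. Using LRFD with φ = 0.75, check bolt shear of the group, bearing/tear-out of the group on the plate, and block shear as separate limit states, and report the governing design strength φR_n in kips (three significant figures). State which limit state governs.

104 kips (block shear governs)

Bolt shear: A_b = π·1.125²/4 = 0.994 in²; R_n = 84 × 0.994 × 5 × 1 = 417.5 kips → 0.75 × 417.5 = 313 kips.
Bearing: edge l_c = 1.625, r_n = 31.69 kips; interior l_c = 2.875, r_n = 43.87 kips; R_n = 31.69 + 4·43.87 = 207.2 kips → 155 kips.
Block shear: A_gv = 4.688, A_nv = 3.211, A_nt = 0.2109 in²; R_n = min(0.6F_uA_nv, 0.6F_yA_gv) + U_bs·F_u·A_nt = 138.9 kips → 104 kips.
Block shear governs: 104 kips.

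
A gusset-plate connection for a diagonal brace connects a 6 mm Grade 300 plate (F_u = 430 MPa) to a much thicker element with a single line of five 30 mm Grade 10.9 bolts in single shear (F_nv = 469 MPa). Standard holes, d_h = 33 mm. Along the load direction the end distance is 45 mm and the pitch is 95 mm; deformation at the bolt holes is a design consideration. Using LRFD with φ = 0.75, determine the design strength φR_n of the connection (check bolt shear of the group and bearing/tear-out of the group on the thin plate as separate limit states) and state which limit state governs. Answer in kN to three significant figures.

623 kN (bearing governs)

Bolt shear: A_b = π·30²/4 = 706.9 mm²; R_n = 469 × 706.9 × 5 × 1 / 1000 = 1658 kN → 0.75 × 1658 = 1240 kN.
Bearing (1.2 l_c t F_u ≤ 2.4 d t F_u): upper limit = 2.4·30·6·430 / 1000 = 185.8 kN.
  Edge l_c = 45 − 33/2 = 28.5 → r_n = 88.24 kN; interior l_c = 95 − 33 = 62 → r_n = 185.8 kN.
  R_n,bearing = 1·88.24 + 4·185.8 = 831.3 kN → 0.75 × 831.3 = 623 kN.
Bearing governs: 623 kN.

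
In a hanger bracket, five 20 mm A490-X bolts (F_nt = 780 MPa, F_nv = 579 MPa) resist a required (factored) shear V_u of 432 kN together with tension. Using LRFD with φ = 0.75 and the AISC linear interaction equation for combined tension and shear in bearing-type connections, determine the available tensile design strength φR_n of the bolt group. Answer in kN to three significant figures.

613 kN

A_b = π·20²/4 = 314.2 mm²; f_rv = 432 × 1000 / (5 × 314.2) = 275 MPa.
F'_nt = 1.3 F_nt − (F_nt / φF_nv) f_rv = 1.3·780 − (780/(0.75·579))·275 = 520 MPa, capped at F_nt → F'_nt = 520 MPa.
R_n = F'_nt · A_b · n = 520 × 314.2 × 5 / 1000 = 816.8 kN.
Design strength φR_n = 0.75 × 816.8 = 613 kN.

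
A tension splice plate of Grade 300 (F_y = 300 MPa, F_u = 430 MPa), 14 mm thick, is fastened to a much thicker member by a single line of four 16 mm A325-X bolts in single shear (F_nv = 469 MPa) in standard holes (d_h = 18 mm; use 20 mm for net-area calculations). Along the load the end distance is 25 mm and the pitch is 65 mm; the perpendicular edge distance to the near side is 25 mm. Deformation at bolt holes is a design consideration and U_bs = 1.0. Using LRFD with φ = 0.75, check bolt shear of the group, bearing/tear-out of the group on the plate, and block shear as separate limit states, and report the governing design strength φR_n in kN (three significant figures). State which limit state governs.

283 kN (bolt shear governs)

Bolt shear: A_b = π·16²/4 = 201.1 mm²; R_n = 469 × 201.1 × 4 × 1 / 1000 = 377.2 kN → 0.75 × 377.2 = 283 kN.
Bearing: edge l_c = 16, r_n = 115.6 kN; interior l_c = 47, r_n = 231.2 kN; R_n = 115.6 + 3·231.2 = 809.1 kN → 607 kN.
Block shear: A_gv = 3080, A_nv = 2100, A_nt = 210 mm²; R_n = min(0.6F_uA_nv, 0.6F_yA_gv) + U_bs·F_u·A_nt = 632.1 kN → 474 kN.
Bolt shear governs: 283 kN.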